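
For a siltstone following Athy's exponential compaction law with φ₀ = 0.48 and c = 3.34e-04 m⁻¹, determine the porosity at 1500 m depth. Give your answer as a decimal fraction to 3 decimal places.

Working in km (1 km = 1000 m; c in km⁻¹ = c in m⁻¹ × 1000):
φ = φ₀·exp(−c·d) = 0.48 × exp(−0.334 × 1.5) = 0.48 × exp(−0.501)
  = 0.48 × 0.6059 = 0.2908

0.291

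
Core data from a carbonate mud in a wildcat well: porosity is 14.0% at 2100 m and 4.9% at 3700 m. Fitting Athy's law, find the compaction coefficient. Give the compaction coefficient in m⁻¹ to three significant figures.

0.000656 m⁻¹

Working in km (1 km = 1000 m; k in km⁻¹ = k in m⁻¹ × 1000):
Athy: phi(Z) = phi₀ e^(−kZ) ⇒ phi₁/phi₂ = e^{k(Z₂−Z₁)} ⇒ k = ln(phi₁/phi₂)/(Z₂−Z₁)
k = ln(0.14/0.049) / (3.7 − 2.1) = ln(2.857) / 1.6 = 1.0498 / 1.6 = 0.6561 km⁻¹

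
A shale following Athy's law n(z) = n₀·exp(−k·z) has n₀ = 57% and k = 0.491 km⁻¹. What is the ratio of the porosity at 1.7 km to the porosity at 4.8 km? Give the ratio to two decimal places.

4.58

n(z₁)/n(z₂) = e^(−k·z₁)/e^(−k·z₂) = e^{k(z₂−z₁)}
= exp(0.491 × 3.1) = exp(1.522) = 4.5818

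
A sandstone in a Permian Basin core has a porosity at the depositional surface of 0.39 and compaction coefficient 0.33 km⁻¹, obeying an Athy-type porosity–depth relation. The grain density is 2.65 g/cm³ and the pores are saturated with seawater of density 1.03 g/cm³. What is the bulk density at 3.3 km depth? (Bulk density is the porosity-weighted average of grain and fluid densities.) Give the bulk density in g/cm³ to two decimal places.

Porosity at depth: phi = 0.39·exp(−0.33×3.3) = 0.39×0.3366 = 0.1313
Bulk density: ρ_b = (1−phi)ρ_g + phi·ρ_f = 0.8687×2.65 + 0.1313×1.03
       = 2.302 + 0.135 = 2.437 g/cm³

2.44 g/cm³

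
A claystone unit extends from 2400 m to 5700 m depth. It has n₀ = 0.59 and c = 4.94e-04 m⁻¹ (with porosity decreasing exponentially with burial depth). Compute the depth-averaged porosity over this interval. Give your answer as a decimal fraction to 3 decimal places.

0.089

Working in km (1 km = 1000 m; c in km⁻¹ = c in m⁻¹ × 1000):
⟨n⟩ = (1/(d₂−d₁)) ∫ n₀ e^(−cd) dd = n₀·(e^(−c·d₁) − e^(−c·d₂)) / (c·(d₂−d₁))
e^(−0.494×2.4) = 0.3056; e^(−0.494×5.7) = 0.0599
⟨n⟩ = 0.59 × (0.3056 − 0.0599) / (0.494 × 3.3) = 0.59 × 0.1507 = 0.0889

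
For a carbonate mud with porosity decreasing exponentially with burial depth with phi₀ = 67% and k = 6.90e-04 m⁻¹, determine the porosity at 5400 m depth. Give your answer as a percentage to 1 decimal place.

Working in km (1 km = 1000 m; k in km⁻¹ = k in m⁻¹ × 1000):
phi = phi₀·exp(−k·d) = 0.67 × exp(−0.69 × 5.4) = 0.67 × exp(−3.726)
  = 0.67 × 0.0241 = 0.0161

1.6%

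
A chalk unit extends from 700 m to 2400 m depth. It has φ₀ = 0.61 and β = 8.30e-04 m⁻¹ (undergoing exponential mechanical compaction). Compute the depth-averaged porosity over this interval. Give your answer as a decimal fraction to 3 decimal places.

0.183

Working in km (1 km = 1000 m; β in km⁻¹ = β in m⁻¹ × 1000):
⟨φ⟩ = (1/(Z₂−Z₁)) ∫ φ₀ e^(−βZ) dZ = φ₀·(e^(−β·Z₁) − e^(−β·Z₂)) / (β·(Z₂−Z₁))
e^(−0.83×0.7) = 0.5593; e^(−0.83×2.4) = 0.1364
⟨φ⟩ = 0.61 × (0.5593 − 0.1364) / (0.83 × 1.7) = 0.61 × 0.2997 = 0.1828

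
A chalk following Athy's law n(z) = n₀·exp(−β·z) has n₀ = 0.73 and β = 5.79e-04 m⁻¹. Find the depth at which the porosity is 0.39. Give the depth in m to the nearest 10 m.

1080 m

Working in km (1 km = 1000 m; β in km⁻¹ = β in m⁻¹ × 1000):
Invert Athy's law: z = ln(n₀/n) / β
z = ln(0.73/0.39) / 0.579 = ln(1.872) / 0.579 = 0.6269 / 0.579 = 1.083 km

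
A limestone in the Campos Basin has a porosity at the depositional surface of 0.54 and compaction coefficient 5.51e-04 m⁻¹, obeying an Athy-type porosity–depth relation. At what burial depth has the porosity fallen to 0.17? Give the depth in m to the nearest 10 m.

2100 m

Working in km (1 km = 1000 m; β in km⁻¹ = β in m⁻¹ × 1000):
Invert Athy's law: Z = ln(φ₀/φ) / β
Z = ln(0.54/0.17) / 0.551 = ln(3.176) / 0.551 = 1.1558 / 0.551 = 2.098 km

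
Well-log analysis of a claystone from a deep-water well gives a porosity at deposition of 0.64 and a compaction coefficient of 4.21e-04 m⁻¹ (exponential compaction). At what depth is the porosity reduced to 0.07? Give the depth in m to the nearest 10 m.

5260 m

Working in km (1 km = 1000 m; k in km⁻¹ = k in m⁻¹ × 1000):
Invert Athy's law: z = ln(n₀/n) / k
z = ln(0.64/0.07) / 0.421 = ln(9.143) / 0.421 = 2.2130 / 0.421 = 5.256 km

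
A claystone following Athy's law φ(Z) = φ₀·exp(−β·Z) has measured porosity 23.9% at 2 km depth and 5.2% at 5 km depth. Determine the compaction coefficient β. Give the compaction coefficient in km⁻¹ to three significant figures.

0.508 km⁻¹

Athy: φ(Z) = φ₀ e^(−βZ) ⇒ φ₁/φ₂ = e^{β(Z₂−Z₁)} ⇒ β = ln(φ₁/φ₂)/(Z₂−Z₁)
β = ln(0.239/0.052) / (5 − 2) = ln(4.596) / 3 = 1.5252 / 3 = 0.5084 km⁻¹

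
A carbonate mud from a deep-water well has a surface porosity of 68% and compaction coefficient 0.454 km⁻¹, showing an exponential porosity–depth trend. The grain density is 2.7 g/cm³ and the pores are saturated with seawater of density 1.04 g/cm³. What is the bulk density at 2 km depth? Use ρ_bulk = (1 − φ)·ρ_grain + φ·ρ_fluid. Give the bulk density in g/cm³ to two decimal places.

2.24 g/cm³

Porosity at depth: phi = 0.68·exp(−0.454×2) = 0.68×0.4033 = 0.2743
Bulk density: ρ_b = (1−phi)ρ_g + phi·ρ_f = 0.7257×2.7 + 0.2743×1.04
       = 1.959 + 0.285 = 2.245 g/cm³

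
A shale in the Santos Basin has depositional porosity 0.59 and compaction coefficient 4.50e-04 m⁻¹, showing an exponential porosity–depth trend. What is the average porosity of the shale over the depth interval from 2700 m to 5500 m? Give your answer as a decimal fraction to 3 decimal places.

Working in km (1 km = 1000 m; k in km⁻¹ = k in m⁻¹ × 1000):
⟨n⟩ = (1/(Z₂−Z₁)) ∫ n₀ e^(−kZ) dZ = n₀·(e^(−k·Z₁) − e^(−k·Z₂)) / (k·(Z₂−Z₁))
e^(−0.45×2.7) = 0.2967; e^(−0.45×5.5) = 0.0842
⟨n⟩ = 0.59 × (0.2967 − 0.0842) / (0.45 × 2.8) = 0.59 × 0.1687 = 0.0995

0.100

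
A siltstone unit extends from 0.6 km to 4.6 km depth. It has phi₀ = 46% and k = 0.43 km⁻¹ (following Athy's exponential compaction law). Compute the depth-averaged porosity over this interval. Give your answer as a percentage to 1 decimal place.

⟨phi⟩ = (1/(d₂−d₁)) ∫ phi₀ e^(−kd) dd = phi₀·(e^(−k·d₁) − e^(−k·d₂)) / (k·(d₂−d₁))
e^(−0.43×0.6) = 0.7726; e^(−0.43×4.6) = 0.1383
⟨phi⟩ = 0.46 × (0.7726 − 0.1383) / (0.43 × 4) = 0.46 × 0.3687 = 0.1696

17.0%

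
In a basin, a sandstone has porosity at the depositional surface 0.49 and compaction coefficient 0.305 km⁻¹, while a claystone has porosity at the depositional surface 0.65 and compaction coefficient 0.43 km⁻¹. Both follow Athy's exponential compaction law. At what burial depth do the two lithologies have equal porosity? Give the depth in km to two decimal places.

2.26 km

Set n₀ₐ e^(−βₐZ) = n₀ᵦ e^(−βᵦZ) ⇒ ln(n₀ₐ/n₀ᵦ) = (βₐ − βᵦ)·Z
Z = ln(0.49/0.65) / (0.305 − 0.43) = -0.2826 / -0.125 = 2.261 km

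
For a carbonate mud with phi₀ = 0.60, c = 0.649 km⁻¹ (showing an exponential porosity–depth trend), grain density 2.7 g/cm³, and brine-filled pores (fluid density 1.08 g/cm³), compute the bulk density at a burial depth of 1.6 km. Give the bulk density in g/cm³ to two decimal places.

Porosity at depth: phi = 0.6·exp(−0.649×1.6) = 0.6×0.3540 = 0.2124
Bulk density: ρ_b = (1−phi)ρ_g + phi·ρ_f = 0.7876×2.7 + 0.2124×1.08
       = 2.126 + 0.229 = 2.356 g/cm³

2.36 g/cm³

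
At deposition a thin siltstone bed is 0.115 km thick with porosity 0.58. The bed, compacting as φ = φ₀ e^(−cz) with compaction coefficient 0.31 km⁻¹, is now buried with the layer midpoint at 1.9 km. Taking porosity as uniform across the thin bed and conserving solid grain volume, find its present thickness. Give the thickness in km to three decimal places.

0.071 km

Porosity at 1.9 km: φ = 0.58·exp(−0.31×1.9) = 0.3218
Solid-volume conservation: h(1−φ) = h₀(1−φ₀) ⇒ h = h₀·(1−φ₀)/(1−φ)
h = 0.115 × (1 − 0.58)/(1 − 0.3218) = 0.115 × 0.6193 = 0.0712 km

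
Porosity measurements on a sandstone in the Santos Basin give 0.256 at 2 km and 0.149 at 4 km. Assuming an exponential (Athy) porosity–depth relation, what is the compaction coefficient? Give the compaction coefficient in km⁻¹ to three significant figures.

0.271 km⁻¹

Athy: n(z) = n₀ e^(−kz) ⇒ n₁/n₂ = e^{k(z₂−z₁)} ⇒ k = ln(n₁/n₂)/(z₂−z₁)
k = ln(0.256/0.149) / (4 − 2) = ln(1.718) / 2 = 0.5412 / 2 = 0.2706 km⁻¹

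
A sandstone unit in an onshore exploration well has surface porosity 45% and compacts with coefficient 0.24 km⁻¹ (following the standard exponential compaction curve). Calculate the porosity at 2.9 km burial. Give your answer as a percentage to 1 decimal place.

φ = φ₀·exp(−k·z) = 0.45 × exp(−0.24 × 2.9) = 0.45 × exp(−0.696)
  = 0.45 × 0.4986 = 0.2244

22.4%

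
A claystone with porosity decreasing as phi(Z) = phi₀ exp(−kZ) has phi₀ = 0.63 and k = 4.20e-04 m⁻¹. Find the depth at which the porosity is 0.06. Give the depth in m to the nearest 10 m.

5600 m

Working in km (1 km = 1000 m; k in km⁻¹ = k in m⁻¹ × 1000):
Invert Athy's law: Z = ln(phi₀/phi) / k
Z = ln(0.63/0.06) / 0.42 = ln(10.5) / 0.42 = 2.3514 / 0.42 = 5.599 km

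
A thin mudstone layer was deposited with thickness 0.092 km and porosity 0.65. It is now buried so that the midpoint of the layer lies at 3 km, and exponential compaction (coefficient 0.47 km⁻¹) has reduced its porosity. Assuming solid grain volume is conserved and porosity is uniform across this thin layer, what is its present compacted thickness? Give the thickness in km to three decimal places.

Porosity at 3 km: n = 0.65·exp(−0.47×3) = 0.1587
Solid-volume conservation: h(1−n) = h₀(1−n₀) ⇒ h = h₀·(1−n₀)/(1−n)
h = 0.092 × (1 − 0.65)/(1 − 0.1587) = 0.092 × 0.4160 = 0.0383 km

0.038 km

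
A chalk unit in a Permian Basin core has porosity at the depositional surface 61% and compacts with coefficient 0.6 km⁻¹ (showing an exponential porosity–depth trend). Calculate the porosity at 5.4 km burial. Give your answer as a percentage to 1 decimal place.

phi = phi₀·exp(−c·d) = 0.61 × exp(−0.6 × 5.4) = 0.61 × exp(−3.24)
  = 0.61 × 0.0392 = 0.0239

2.4%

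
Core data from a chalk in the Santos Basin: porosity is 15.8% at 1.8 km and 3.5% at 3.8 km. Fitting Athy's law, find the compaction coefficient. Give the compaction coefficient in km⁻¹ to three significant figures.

Athy: φ(z) = φ₀ e^(−βz) ⇒ φ₁/φ₂ = e^{β(z₂−z₁)} ⇒ β = ln(φ₁/φ₂)/(z₂−z₁)
β = ln(0.158/0.035) / (3.8 − 1.8) = ln(4.514) / 2 = 1.5072 / 2 = 0.7536 km⁻¹

0.754 km⁻¹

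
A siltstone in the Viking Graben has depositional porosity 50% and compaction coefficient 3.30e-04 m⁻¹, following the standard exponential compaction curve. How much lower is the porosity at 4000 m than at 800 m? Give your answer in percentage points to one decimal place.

25.0 percentage points

Working in km (1 km = 1000 m; c in km⁻¹ = c in m⁻¹ × 1000):
phi(0.8) = 0.5·e^(−0.33×0.8) = 0.3840
phi(4) = 0.5·e^(−0.33×4) = 0.1336
Δphi = 0.3840 − 0.1336 = 0.2504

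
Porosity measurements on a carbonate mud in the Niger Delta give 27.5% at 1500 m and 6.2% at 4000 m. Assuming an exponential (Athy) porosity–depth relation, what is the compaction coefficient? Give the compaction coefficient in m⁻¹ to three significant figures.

Working in km (1 km = 1000 m; β in km⁻¹ = β in m⁻¹ × 1000):
Athy: n(z) = n₀ e^(−βz) ⇒ n₁/n₂ = e^{β(z₂−z₁)} ⇒ β = ln(n₁/n₂)/(z₂−z₁)
β = ln(0.275/0.062) / (4 − 1.5) = ln(4.435) / 2.5 = 1.4896 / 2.5 = 0.5959 km⁻¹

0.000596 m⁻¹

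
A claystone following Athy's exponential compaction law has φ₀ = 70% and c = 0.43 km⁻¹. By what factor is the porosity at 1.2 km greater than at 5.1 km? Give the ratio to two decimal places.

φ(d₁)/φ(d₂) = e^(−c·d₁)/e^(−c·d₂) = e^{c(d₂−d₁)}
= exp(0.43 × 3.9) = exp(1.677) = 5.3495

5.35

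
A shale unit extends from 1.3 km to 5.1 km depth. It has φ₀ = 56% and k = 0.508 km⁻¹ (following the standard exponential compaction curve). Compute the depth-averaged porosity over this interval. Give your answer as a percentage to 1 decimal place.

⟨φ⟩ = (1/(z₂−z₁)) ∫ φ₀ e^(−kz) dz = φ₀·(e^(−k·z₁) − e^(−k·z₂)) / (k·(z₂−z₁))
e^(−0.508×1.3) = 0.5166; e^(−0.508×5.1) = 0.0750
⟨φ⟩ = 0.56 × (0.5166 − 0.0750) / (0.508 × 3.8) = 0.56 × 0.2288 = 0.1281

12.8%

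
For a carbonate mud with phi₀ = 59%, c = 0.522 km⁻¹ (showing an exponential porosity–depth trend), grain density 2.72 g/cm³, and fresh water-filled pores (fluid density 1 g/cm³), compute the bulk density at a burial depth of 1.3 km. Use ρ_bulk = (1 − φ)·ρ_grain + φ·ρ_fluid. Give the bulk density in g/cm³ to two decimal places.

2.21 g/cm³

Porosity at depth: phi = 0.59·exp(−0.522×1.3) = 0.59×0.5073 = 0.2993
Bulk density: ρ_b = (1−phi)ρ_g + phi·ρ_f = 0.7007×2.72 + 0.2993×1
       = 1.906 + 0.299 = 2.205 g/cm³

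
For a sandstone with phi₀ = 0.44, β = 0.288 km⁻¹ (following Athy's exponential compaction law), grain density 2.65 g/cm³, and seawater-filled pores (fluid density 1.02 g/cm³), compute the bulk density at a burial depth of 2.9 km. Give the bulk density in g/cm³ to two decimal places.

2.34 g/cm³

Porosity at depth: phi = 0.44·exp(−0.288×2.9) = 0.44×0.4338 = 0.1909
Bulk density: ρ_b = (1−phi)ρ_g + phi·ρ_f = 0.8091×2.65 + 0.1909×1.02
       = 2.144 + 0.195 = 2.339 g/cm³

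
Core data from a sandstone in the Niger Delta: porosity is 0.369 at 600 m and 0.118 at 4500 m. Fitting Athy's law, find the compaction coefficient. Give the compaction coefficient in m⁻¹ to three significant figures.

Working in km (1 km = 1000 m; c in km⁻¹ = c in m⁻¹ × 1000):
Athy: φ(z) = φ₀ e^(−cz) ⇒ φ₁/φ₂ = e^{c(z₂−z₁)} ⇒ c = ln(φ₁/φ₂)/(z₂−z₁)
c = ln(0.369/0.118) / (4.5 − 0.6) = ln(3.127) / 3.9 = 1.1401 / 3.9 = 0.2923 km⁻¹

0.000292 m⁻¹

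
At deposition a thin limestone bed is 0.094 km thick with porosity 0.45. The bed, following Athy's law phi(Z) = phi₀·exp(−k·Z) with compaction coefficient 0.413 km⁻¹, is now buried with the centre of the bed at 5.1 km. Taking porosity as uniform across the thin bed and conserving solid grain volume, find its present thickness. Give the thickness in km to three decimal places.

Porosity at 5.1 km: phi = 0.45·exp(−0.413×5.1) = 0.0548
Solid-volume conservation: h(1−phi) = h₀(1−phi₀) ⇒ h = h₀·(1−phi₀)/(1−phi)
h = 0.094 × (1 − 0.45)/(1 − 0.0548) = 0.094 × 0.5819 = 0.0547 km

0.055 km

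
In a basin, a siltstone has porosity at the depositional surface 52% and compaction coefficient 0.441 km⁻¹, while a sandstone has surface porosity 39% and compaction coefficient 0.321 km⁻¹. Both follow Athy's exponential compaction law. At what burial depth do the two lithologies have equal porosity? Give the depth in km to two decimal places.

Set phi₀ₐ e^(−βₐZ) = phi₀ᵦ e^(−βᵦZ) ⇒ ln(phi₀ₐ/phi₀ᵦ) = (βₐ − βᵦ)·Z
Z = ln(0.52/0.39) / (0.441 − 0.321) = 0.2877 / 0.12 = 2.397 km

2.40 km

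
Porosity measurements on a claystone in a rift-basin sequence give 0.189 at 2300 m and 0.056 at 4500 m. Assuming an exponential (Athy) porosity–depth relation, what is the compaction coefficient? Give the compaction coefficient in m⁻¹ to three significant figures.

Working in km (1 km = 1000 m; β in km⁻¹ = β in m⁻¹ × 1000):
Athy: φ(Z) = φ₀ e^(−βZ) ⇒ φ₁/φ₂ = e^{β(Z₂−Z₁)} ⇒ β = ln(φ₁/φ₂)/(Z₂−Z₁)
β = ln(0.189/0.056) / (4.5 − 2.3) = ln(3.375) / 2.2 = 1.2164 / 2.2 = 0.5529 km⁻¹

0.000553 m⁻¹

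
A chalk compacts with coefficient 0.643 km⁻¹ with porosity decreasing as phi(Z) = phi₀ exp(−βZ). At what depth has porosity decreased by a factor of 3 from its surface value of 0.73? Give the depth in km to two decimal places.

phi/phi₀ = 1/3 ⇒ exp(−β·Z) = 1/3 ⇒ Z = ln(3) / β
Z = 1.0986 / 0.643 = 1.709 km

1.71 km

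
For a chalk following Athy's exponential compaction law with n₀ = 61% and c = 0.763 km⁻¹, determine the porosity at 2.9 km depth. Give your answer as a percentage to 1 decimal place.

6.7%

n = n₀·exp(−c·z) = 0.61 × exp(−0.763 × 2.9) = 0.61 × exp(−2.213)
  = 0.61 × 0.1094 = 0.0667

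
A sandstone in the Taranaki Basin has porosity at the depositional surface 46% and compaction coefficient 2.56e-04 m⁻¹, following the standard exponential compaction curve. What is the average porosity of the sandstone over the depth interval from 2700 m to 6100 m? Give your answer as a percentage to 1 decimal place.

Working in km (1 km = 1000 m; c in km⁻¹ = c in m⁻¹ × 1000):
⟨n⟩ = (1/(d₂−d₁)) ∫ n₀ e^(−cd) dd = n₀·(e^(−c·d₁) − e^(−c·d₂)) / (c·(d₂−d₁))
e^(−0.256×2.7) = 0.5010; e^(−0.256×6.1) = 0.2098
⟨n⟩ = 0.46 × (0.5010 − 0.2098) / (0.256 × 3.4) = 0.46 × 0.3345 = 0.1539

15.4%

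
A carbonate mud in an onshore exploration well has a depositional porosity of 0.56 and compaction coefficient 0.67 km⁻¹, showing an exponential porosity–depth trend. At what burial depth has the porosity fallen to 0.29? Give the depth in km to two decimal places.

0.98 km

Invert Athy's law: d = ln(n₀/n) / β
d = ln(0.56/0.29) / 0.67 = ln(1.931) / 0.67 = 0.6581 / 0.67 = 0.982 km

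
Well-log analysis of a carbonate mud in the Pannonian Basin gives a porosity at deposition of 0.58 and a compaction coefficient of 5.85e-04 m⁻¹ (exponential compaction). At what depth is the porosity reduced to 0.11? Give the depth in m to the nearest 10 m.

Working in km (1 km = 1000 m; k in km⁻¹ = k in m⁻¹ × 1000):
Invert Athy's law: Z = ln(phi₀/phi) / k
Z = ln(0.58/0.11) / 0.585 = ln(5.273) / 0.585 = 1.6625 / 0.585 = 2.842 km

2840 m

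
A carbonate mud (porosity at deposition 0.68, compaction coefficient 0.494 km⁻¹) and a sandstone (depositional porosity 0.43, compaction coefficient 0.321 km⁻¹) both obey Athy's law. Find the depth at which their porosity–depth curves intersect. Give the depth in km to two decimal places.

2.65 km

Set n₀ₐ e^(−βₐZ) = n₀ᵦ e^(−βᵦZ) ⇒ ln(n₀ₐ/n₀ᵦ) = (βₐ − βᵦ)·Z
Z = ln(0.68/0.43) / (0.494 − 0.321) = 0.4583 / 0.173 = 2.649 km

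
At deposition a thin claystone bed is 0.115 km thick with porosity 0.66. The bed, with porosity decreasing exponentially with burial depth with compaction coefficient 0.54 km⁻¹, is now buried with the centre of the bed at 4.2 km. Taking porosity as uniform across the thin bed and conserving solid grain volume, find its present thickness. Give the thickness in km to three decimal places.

Porosity at 4.2 km: φ = 0.66·exp(−0.54×4.2) = 0.0683
Solid-volume conservation: h(1−φ) = h₀(1−φ₀) ⇒ h = h₀·(1−φ₀)/(1−φ)
h = 0.115 × (1 − 0.66)/(1 − 0.0683) = 0.115 × 0.3649 = 0.0420 km

0.042 km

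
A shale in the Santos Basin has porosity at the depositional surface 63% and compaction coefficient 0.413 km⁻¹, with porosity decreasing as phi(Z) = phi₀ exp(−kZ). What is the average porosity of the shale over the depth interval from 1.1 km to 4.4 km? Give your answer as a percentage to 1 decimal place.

21.8%

⟨phi⟩ = (1/(Z₂−Z₁)) ∫ phi₀ e^(−kZ) dZ = phi₀·(e^(−k·Z₁) − e^(−k·Z₂)) / (k·(Z₂−Z₁))
e^(−0.413×1.1) = 0.6349; e^(−0.413×4.4) = 0.1625
⟨phi⟩ = 0.63 × (0.6349 − 0.1625) / (0.413 × 3.3) = 0.63 × 0.3466 = 0.2184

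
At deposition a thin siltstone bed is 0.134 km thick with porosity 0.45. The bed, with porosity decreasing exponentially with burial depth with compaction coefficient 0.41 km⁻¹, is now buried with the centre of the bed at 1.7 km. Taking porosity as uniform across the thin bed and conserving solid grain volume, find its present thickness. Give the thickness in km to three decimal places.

0.095 km

Porosity at 1.7 km: phi = 0.45·exp(−0.41×1.7) = 0.2241
Solid-volume conservation: h(1−phi) = h₀(1−phi₀) ⇒ h = h₀·(1−phi₀)/(1−phi)
h = 0.134 × (1 − 0.45)/(1 − 0.2241) = 0.134 × 0.7089 = 0.0950 km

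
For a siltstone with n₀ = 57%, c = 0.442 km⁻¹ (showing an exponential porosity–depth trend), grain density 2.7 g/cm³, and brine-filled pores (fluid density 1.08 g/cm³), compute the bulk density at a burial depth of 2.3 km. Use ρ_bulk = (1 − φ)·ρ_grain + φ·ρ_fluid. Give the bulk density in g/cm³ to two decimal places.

Porosity at depth: n = 0.57·exp(−0.442×2.3) = 0.57×0.3618 = 0.2062
Bulk density: ρ_b = (1−n)ρ_g + n·ρ_f = 0.7938×2.7 + 0.2062×1.08
       = 2.143 + 0.223 = 2.366 g/cm³

2.37 g/cm³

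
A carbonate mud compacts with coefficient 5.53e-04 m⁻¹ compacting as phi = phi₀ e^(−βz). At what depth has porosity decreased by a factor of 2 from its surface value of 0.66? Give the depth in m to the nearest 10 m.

1250 m

Working in km (1 km = 1000 m; β in km⁻¹ = β in m⁻¹ × 1000):
phi/phi₀ = 1/2 ⇒ exp(−β·z) = 1/2 ⇒ z = ln(2) / β
z = 0.6931 / 0.553 = 1.253 km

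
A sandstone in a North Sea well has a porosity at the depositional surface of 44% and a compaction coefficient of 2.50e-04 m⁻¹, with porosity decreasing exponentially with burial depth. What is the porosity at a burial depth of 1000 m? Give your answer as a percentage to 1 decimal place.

Working in km (1 km = 1000 m; β in km⁻¹ = β in m⁻¹ × 1000):
φ = φ₀·exp(−β·z) = 0.44 × exp(−0.25 × 1) = 0.44 × exp(−0.25)
  = 0.44 × 0.7788 = 0.3427

34.3%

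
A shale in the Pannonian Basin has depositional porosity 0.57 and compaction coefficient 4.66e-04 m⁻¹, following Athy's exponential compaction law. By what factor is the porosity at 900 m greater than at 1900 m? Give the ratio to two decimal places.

1.59

Working in km (1 km = 1000 m; k in km⁻¹ = k in m⁻¹ × 1000):
φ(d₁)/φ(d₂) = e^(−k·d₁)/e^(−k·d₂) = e^{k(d₂−d₁)}
= exp(0.466 × 1) = exp(0.466) = 1.5936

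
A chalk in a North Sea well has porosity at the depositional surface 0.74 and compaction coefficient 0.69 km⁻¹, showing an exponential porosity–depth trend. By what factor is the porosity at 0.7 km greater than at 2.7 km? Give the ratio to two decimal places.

phi(Z₁)/phi(Z₂) = e^(−c·Z₁)/e^(−c·Z₂) = e^{c(Z₂−Z₁)}
= exp(0.69 × 2) = exp(1.38) = 3.9749

3.97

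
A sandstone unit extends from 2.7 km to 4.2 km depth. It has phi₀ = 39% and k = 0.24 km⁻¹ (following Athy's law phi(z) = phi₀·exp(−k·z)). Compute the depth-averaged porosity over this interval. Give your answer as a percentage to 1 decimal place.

⟨phi⟩ = (1/(z₂−z₁)) ∫ phi₀ e^(−kz) dz = phi₀·(e^(−k·z₁) − e^(−k·z₂)) / (k·(z₂−z₁))
e^(−0.24×2.7) = 0.5231; e^(−0.24×4.2) = 0.3649
⟨phi⟩ = 0.39 × (0.5231 − 0.3649) / (0.24 × 1.5) = 0.39 × 0.4393 = 0.1713

17.1%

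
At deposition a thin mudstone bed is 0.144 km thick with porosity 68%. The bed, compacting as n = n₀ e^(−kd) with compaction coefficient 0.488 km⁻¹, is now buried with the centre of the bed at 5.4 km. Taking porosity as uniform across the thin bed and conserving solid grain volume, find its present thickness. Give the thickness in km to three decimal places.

Porosity at 5.4 km: n = 0.68·exp(−0.488×5.4) = 0.0488
Solid-volume conservation: h(1−n) = h₀(1−n₀) ⇒ h = h₀·(1−n₀)/(1−n)
h = 0.144 × (1 − 0.68)/(1 − 0.0488) = 0.144 × 0.3364 = 0.0484 km

0.048 km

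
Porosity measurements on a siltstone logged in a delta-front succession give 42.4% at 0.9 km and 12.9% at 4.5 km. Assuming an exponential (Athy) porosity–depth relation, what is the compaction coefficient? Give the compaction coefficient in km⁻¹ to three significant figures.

Athy: φ(Z) = φ₀ e^(−kZ) ⇒ φ₁/φ₂ = e^{k(Z₂−Z₁)} ⇒ k = ln(φ₁/φ₂)/(Z₂−Z₁)
k = ln(0.424/0.129) / (4.5 − 0.9) = ln(3.287) / 3.6 = 1.1899 / 3.6 = 0.3305 km⁻¹

0.331 km⁻¹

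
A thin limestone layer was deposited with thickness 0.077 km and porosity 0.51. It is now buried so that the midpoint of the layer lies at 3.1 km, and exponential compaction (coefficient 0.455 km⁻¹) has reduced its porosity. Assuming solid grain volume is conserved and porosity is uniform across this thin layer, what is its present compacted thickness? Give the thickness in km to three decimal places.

0.043 km

Porosity at 3.1 km: φ = 0.51·exp(−0.455×3.1) = 0.1245
Solid-volume conservation: h(1−φ) = h₀(1−φ₀) ⇒ h = h₀·(1−φ₀)/(1−φ)
h = 0.077 × (1 − 0.51)/(1 − 0.1245) = 0.077 × 0.5596 = 0.0431 km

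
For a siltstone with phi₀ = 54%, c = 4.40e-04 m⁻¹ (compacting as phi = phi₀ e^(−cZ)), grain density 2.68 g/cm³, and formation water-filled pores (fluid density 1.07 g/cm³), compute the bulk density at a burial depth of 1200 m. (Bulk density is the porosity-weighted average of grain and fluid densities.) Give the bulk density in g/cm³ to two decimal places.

2.17 g/cm³

Working in km (1 km = 1000 m; c in km⁻¹ = c in m⁻¹ × 1000):
Porosity at depth: phi = 0.54·exp(−0.44×1.2) = 0.54×0.5898 = 0.3185
Bulk density: ρ_b = (1−phi)ρ_g + phi·ρ_f = 0.6815×2.68 + 0.3185×1.07
       = 1.826 + 0.341 = 2.167 g/cm³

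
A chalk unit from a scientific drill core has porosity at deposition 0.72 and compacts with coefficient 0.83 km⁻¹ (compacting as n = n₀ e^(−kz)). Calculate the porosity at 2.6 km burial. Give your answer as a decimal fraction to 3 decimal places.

0.083

n = n₀·exp(−k·z) = 0.72 × exp(−0.83 × 2.6) = 0.72 × exp(−2.158)
  = 0.72 × 0.1156 = 0.0832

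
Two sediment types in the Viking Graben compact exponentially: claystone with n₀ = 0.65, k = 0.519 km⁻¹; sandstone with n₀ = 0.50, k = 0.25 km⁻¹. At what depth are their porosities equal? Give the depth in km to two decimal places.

Set n₀ₐ e^(−kₐZ) = n₀ᵦ e^(−kᵦZ) ⇒ ln(n₀ₐ/n₀ᵦ) = (kₐ − kᵦ)·Z
Z = ln(0.65/0.5) / (0.519 − 0.25) = 0.2624 / 0.269 = 0.975 km

0.98 km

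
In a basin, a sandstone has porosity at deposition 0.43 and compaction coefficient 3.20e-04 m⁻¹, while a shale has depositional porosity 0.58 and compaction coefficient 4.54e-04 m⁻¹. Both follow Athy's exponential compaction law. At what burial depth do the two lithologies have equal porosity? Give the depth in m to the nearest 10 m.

2230 m

Working in km (1 km = 1000 m; c in km⁻¹ = c in m⁻¹ × 1000):
Set n₀ₐ e^(−cₐz) = n₀ᵦ e^(−cᵦz) ⇒ ln(n₀ₐ/n₀ᵦ) = (cₐ − cᵦ)·z
z = ln(0.43/0.58) / (0.32 − 0.454) = -0.2992 / -0.134 = 2.233 km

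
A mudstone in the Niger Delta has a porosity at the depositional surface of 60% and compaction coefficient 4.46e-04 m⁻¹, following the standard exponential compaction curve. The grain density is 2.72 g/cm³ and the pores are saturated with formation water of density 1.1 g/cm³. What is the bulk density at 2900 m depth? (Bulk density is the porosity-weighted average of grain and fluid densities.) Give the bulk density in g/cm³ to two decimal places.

Working in km (1 km = 1000 m; k in km⁻¹ = k in m⁻¹ × 1000):
Porosity at depth: phi = 0.6·exp(−0.446×2.9) = 0.6×0.2743 = 0.1646
Bulk density: ρ_b = (1−phi)ρ_g + phi·ρ_f = 0.8354×2.72 + 0.1646×1.1
       = 2.272 + 0.181 = 2.453 g/cm³

2.45 g/cm³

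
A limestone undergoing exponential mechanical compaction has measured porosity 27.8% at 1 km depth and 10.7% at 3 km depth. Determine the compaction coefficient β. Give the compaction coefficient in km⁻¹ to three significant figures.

0.477 km⁻¹

Athy: phi(Z) = phi₀ e^(−βZ) ⇒ phi₁/phi₂ = e^{β(Z₂−Z₁)} ⇒ β = ln(phi₁/phi₂)/(Z₂−Z₁)
β = ln(0.278/0.107) / (3 − 1) = ln(2.598) / 2 = 0.9548 / 2 = 0.4774 km⁻¹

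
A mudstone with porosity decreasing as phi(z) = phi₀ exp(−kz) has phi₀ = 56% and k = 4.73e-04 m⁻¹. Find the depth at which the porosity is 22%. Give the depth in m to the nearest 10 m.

Working in km (1 km = 1000 m; k in km⁻¹ = k in m⁻¹ × 1000):
Invert Athy's law: z = ln(phi₀/phi) / k
z = ln(0.56/0.22) / 0.473 = ln(2.545) / 0.473 = 0.9343 / 0.473 = 1.975 km

1980 m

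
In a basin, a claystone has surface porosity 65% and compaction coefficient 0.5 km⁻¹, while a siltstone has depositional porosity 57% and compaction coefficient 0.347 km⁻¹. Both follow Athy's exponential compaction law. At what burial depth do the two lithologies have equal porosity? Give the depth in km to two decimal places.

Set n₀ₐ e^(−kₐZ) = n₀ᵦ e^(−kᵦZ) ⇒ ln(n₀ₐ/n₀ᵦ) = (kₐ − kᵦ)·Z
Z = ln(0.65/0.57) / (0.5 − 0.347) = 0.1313 / 0.153 = 0.858 km

0.86 km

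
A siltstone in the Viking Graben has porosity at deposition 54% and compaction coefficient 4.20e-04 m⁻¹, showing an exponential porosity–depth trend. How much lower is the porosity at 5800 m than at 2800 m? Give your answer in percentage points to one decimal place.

Working in km (1 km = 1000 m; k in km⁻¹ = k in m⁻¹ × 1000):
φ(2.8) = 0.54·e^(−0.42×2.8) = 0.1666
φ(5.8) = 0.54·e^(−0.42×5.8) = 0.0473
Δφ = 0.1666 − 0.0473 = 0.1193

11.9 percentage points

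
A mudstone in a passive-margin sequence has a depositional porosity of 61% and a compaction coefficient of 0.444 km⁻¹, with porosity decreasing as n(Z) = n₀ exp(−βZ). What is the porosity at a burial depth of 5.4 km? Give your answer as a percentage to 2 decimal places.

n = n₀·exp(−β·Z) = 0.61 × exp(−0.444 × 5.4) = 0.61 × exp(−2.398)
  = 0.61 × 0.0909 = 0.0555

5.55%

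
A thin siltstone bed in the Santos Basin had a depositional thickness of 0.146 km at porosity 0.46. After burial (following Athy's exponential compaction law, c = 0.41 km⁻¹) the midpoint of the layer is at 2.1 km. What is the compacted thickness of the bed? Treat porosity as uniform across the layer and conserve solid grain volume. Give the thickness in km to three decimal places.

Porosity at 2.1 km: phi = 0.46·exp(−0.41×2.1) = 0.1945
Solid-volume conservation: h(1−phi) = h₀(1−phi₀) ⇒ h = h₀·(1−phi₀)/(1−phi)
h = 0.146 × (1 − 0.46)/(1 − 0.1945) = 0.146 × 0.6704 = 0.0979 km

0.098 km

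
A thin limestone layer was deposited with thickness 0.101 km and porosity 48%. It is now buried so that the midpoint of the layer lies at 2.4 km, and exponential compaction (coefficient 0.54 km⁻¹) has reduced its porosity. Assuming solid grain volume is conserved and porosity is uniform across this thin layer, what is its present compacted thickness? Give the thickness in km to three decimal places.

0.060 km

Porosity at 2.4 km: phi = 0.48·exp(−0.54×2.4) = 0.1313
Solid-volume conservation: h(1−phi) = h₀(1−phi₀) ⇒ h = h₀·(1−phi₀)/(1−phi)
h = 0.101 × (1 − 0.48)/(1 − 0.1313) = 0.101 × 0.5986 = 0.0605 km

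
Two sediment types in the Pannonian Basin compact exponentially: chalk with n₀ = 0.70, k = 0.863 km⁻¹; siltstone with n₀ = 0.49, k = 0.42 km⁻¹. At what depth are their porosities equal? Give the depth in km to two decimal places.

Set n₀ₐ e^(−kₐZ) = n₀ᵦ e^(−kᵦZ) ⇒ ln(n₀ₐ/n₀ᵦ) = (kₐ − kᵦ)·Z
Z = ln(0.7/0.49) / (0.863 − 0.42) = 0.3567 / 0.443 = 0.805 km

0.81 km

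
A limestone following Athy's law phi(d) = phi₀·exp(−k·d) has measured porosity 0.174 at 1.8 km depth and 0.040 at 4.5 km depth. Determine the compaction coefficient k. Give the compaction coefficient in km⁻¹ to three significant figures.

0.545 km⁻¹

Athy: phi(d) = phi₀ e^(−kd) ⇒ phi₁/phi₂ = e^{k(d₂−d₁)} ⇒ k = ln(phi₁/phi₂)/(d₂−d₁)
k = ln(0.174/0.04) / (4.5 − 1.8) = ln(4.35) / 2.7 = 1.4702 / 2.7 = 0.5445 km⁻¹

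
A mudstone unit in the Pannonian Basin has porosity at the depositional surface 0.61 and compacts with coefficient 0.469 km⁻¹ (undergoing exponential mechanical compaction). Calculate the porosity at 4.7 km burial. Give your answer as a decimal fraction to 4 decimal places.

0.0673

n = n₀·exp(−k·Z) = 0.61 × exp(−0.469 × 4.7) = 0.61 × exp(−2.204)
  = 0.61 × 0.1103 = 0.0673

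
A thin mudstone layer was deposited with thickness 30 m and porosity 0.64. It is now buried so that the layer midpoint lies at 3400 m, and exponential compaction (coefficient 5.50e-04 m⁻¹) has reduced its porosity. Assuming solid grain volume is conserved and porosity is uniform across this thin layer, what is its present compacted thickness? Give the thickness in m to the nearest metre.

12 m

Working in km (1 km = 1000 m; k in km⁻¹ = k in m⁻¹ × 1000):
Porosity at 3.4 km: phi = 0.64·exp(−0.55×3.4) = 0.0986
Solid-volume conservation: h(1−phi) = h₀(1−phi₀) ⇒ h = h₀·(1−phi₀)/(1−phi)
h = 0.03 × (1 − 0.64)/(1 − 0.0986) = 0.03 × 0.3994 = 0.0120 km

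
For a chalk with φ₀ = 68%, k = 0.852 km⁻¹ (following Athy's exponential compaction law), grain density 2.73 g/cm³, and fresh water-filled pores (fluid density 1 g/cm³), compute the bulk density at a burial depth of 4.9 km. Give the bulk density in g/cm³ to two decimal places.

2.71 g/cm³

Porosity at depth: φ = 0.68·exp(−0.852×4.9) = 0.68×0.0154 = 0.0105
Bulk density: ρ_b = (1−φ)ρ_g + φ·ρ_f = 0.9895×2.73 + 0.0105×1
       = 2.701 + 0.010 = 2.712 g/cm³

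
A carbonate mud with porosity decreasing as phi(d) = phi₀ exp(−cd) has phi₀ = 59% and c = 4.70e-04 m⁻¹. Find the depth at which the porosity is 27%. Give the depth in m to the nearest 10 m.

1660 m

Working in km (1 km = 1000 m; c in km⁻¹ = c in m⁻¹ × 1000):
Invert Athy's law: d = ln(phi₀/phi) / c
d = ln(0.59/0.27) / 0.47 = ln(2.185) / 0.47 = 0.7817 / 0.47 = 1.663 km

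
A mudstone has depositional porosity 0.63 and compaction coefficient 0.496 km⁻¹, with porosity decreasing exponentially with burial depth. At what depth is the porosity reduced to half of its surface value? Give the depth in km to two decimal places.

n/n₀ = 1/2 ⇒ exp(−β·d) = 1/2 ⇒ d = ln(2) / β
d = 0.6931 / 0.496 = 1.397 km

1.40 km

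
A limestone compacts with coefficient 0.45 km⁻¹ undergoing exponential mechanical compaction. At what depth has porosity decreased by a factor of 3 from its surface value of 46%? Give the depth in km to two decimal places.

2.44 km

φ/φ₀ = 1/3 ⇒ exp(−k·d) = 1/3 ⇒ d = ln(3) / k
d = 1.0986 / 0.45 = 2.441 km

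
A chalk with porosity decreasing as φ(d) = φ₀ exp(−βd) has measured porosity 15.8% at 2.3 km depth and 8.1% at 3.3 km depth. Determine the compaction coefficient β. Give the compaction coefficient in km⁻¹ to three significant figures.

Athy: φ(d) = φ₀ e^(−βd) ⇒ φ₁/φ₂ = e^{β(d₂−d₁)} ⇒ β = ln(φ₁/φ₂)/(d₂−d₁)
β = ln(0.158/0.081) / (3.3 − 2.3) = ln(1.951) / 1 = 0.6681 / 1 = 0.6681 km⁻¹

0.668 km⁻¹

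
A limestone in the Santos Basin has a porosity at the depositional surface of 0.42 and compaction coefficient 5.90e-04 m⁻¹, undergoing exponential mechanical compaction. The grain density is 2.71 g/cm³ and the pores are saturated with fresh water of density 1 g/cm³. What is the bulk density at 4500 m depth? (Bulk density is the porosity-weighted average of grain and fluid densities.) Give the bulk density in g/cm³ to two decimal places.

Working in km (1 km = 1000 m; c in km⁻¹ = c in m⁻¹ × 1000):
Porosity at depth: φ = 0.42·exp(−0.59×4.5) = 0.42×0.0703 = 0.0295
Bulk density: ρ_b = (1−φ)ρ_g + φ·ρ_f = 0.9705×2.71 + 0.0295×1
       = 2.630 + 0.030 = 2.660 g/cm³

2.66 g/cm³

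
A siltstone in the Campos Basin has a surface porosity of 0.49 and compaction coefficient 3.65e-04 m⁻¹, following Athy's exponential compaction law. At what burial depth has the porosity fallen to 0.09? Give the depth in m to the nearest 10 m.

Working in km (1 km = 1000 m; c in km⁻¹ = c in m⁻¹ × 1000):
Invert Athy's law: Z = ln(phi₀/phi) / c
Z = ln(0.49/0.09) / 0.365 = ln(5.444) / 0.365 = 1.6946 / 0.365 = 4.643 km

4640 m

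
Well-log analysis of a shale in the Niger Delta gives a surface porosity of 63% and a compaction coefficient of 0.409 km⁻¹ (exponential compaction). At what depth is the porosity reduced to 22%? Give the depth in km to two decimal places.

Invert Athy's law: z = ln(phi₀/phi) / k
z = ln(0.63/0.22) / 0.409 = ln(2.864) / 0.409 = 1.0521 / 0.409 = 2.572 km

2.57 km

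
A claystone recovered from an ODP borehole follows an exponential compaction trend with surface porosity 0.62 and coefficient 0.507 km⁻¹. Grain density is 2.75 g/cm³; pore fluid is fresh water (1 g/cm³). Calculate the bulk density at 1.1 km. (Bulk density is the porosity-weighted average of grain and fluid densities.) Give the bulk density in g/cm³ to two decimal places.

Porosity at depth: phi = 0.62·exp(−0.507×1.1) = 0.62×0.5725 = 0.3550
Bulk density: ρ_b = (1−phi)ρ_g + phi·ρ_f = 0.6450×2.75 + 0.3550×1
       = 1.774 + 0.355 = 2.129 g/cm³

2.13 g/cm³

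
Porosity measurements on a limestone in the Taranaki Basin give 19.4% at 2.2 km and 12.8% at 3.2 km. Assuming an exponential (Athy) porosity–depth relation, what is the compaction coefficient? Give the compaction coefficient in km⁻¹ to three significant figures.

Athy: phi(Z) = phi₀ e^(−cZ) ⇒ phi₁/phi₂ = e^{c(Z₂−Z₁)} ⇒ c = ln(phi₁/phi₂)/(Z₂−Z₁)
c = ln(0.194/0.128) / (3.2 − 2.2) = ln(1.516) / 1 = 0.4158 / 1 = 0.4158 km⁻¹

0.416 km⁻¹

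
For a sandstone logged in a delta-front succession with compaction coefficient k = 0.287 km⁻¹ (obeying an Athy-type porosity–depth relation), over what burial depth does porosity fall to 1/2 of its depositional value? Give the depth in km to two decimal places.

n/n₀ = 1/2 ⇒ exp(−k·Z) = 1/2 ⇒ Z = ln(2) / k
Z = 0.6931 / 0.287 = 2.415 km

2.42 km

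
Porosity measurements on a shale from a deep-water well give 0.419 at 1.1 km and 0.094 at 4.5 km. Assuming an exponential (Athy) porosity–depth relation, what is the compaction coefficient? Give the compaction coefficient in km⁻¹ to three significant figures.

0.440 km⁻¹

Athy: phi(Z) = phi₀ e^(−kZ) ⇒ phi₁/phi₂ = e^{k(Z₂−Z₁)} ⇒ k = ln(phi₁/phi₂)/(Z₂−Z₁)
k = ln(0.419/0.094) / (4.5 − 1.1) = ln(4.457) / 3.4 = 1.4946 / 3.4 = 0.4396 km⁻¹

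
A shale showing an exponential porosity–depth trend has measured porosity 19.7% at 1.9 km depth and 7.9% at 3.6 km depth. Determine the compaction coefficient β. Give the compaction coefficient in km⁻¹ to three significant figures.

Athy: n(Z) = n₀ e^(−βZ) ⇒ n₁/n₂ = e^{β(Z₂−Z₁)} ⇒ β = ln(n₁/n₂)/(Z₂−Z₁)
β = ln(0.197/0.079) / (3.6 − 1.9) = ln(2.494) / 1.7 = 0.9138 / 1.7 = 0.5375 km⁻¹

0.538 km⁻¹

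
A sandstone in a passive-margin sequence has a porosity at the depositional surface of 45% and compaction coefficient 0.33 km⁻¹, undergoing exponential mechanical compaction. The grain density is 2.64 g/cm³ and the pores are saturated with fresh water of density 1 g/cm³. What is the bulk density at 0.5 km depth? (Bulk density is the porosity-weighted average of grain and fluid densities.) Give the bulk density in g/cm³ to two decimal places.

2.01 g/cm³

Porosity at depth: n = 0.45·exp(−0.33×0.5) = 0.45×0.8479 = 0.3816
Bulk density: ρ_b = (1−n)ρ_g + n·ρ_f = 0.6184×2.64 + 0.3816×1
       = 1.633 + 0.382 = 2.014 g/cm³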